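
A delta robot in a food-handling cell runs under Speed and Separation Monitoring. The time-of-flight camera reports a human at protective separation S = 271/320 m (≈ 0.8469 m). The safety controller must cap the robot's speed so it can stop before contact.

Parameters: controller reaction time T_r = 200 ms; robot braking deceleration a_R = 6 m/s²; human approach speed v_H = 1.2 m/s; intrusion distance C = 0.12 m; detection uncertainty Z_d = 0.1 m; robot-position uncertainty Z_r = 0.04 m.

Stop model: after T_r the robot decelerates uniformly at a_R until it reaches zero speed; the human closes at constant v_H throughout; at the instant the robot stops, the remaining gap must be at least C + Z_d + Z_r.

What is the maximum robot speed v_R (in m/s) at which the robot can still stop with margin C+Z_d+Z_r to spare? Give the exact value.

quadratic (1/12)·v² + (2/5)·v + (-111/320) = 0
  disc = (2/5)² − 4·(1/12)·(-111/320) = 441/1600 ; √disc = 21/40
  v_R = (−(2/5) + 21/40) / (2·(1/12)) = 3/4 m/s
check:
stop time T_s = (3/4)/6 = 0.1250 s
reaction-phase robot travel = 0.7500·0.2000 = 0.1500 m
braking distance = 0.7500²/(2·6.0000) = 0.0469 m
human over T_r+T_s: 1.2000·(0.2000+0.1250) = 0.3900 m
C+Z_d+Z_r = 0.1200+0.1000+0.0400 = 0.2600 m
sum ≈ 0.1500+0.0469+0.3900+0.2600 ≈ 0.8469 m = S ✓

v_R_max = 3/4 m/s = 0.7500 m/s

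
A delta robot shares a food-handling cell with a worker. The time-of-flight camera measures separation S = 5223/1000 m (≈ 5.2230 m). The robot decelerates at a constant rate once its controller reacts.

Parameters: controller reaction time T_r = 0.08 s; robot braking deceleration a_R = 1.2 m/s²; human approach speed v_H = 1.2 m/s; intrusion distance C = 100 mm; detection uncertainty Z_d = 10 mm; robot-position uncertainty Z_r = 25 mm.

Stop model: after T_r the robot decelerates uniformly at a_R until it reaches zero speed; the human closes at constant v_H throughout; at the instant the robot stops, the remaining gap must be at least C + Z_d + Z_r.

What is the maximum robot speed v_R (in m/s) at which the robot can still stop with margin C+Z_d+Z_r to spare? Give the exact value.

collect terms ⇒ (5/12)·v_R² + (27/25)·v_R + (-624/125) = 0
  disc = (27/25)² − 4·(5/12)·(-624/125) = 5929/625 ; √disc = 77/25
  v_R = (−(27/25) + 77/25) / (2·(5/12)) = 12/5 m/s
check:
T_s = v_R/a_R = (12/5)/(6/5) = 2.0000 s
reaction-phase robot travel = 2.4000·0.0800 = 0.1920 m
braking distance = 2.4000²/(2·1.2000) = 2.4000 m
person approaches 1.2000·(0.0800+2.0000) = 2.4960 m
residual clearance needed = 0.1000+0.0100+0.0250 = 0.1350 m
sum ≈ 0.1920+2.4000+2.4960+0.1350 ≈ 5.2230 m = S ✓

v_R_max = 12/5 m/s = 2.4000 m/s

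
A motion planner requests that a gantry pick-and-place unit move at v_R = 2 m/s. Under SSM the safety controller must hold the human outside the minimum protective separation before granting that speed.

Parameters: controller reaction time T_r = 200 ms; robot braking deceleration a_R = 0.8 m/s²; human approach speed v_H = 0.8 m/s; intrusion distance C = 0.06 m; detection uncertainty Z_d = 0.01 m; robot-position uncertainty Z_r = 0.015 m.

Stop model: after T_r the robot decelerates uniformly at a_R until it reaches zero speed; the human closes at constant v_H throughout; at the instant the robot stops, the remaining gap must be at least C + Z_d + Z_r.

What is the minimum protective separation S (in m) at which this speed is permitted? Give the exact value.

S_min = 1029/200 m = 5.1450 m

stop time T_s = 2/(4/5) = 2.5000 s
reaction-phase robot travel = 2.0000·0.2000 = 0.4000 m
braking distance = 2.0000²/(2·0.8000) = 2.5000 m
person approaches 0.8000·(0.2000+2.5000) = 2.1600 m
residual clearance needed = 0.0600+0.0100+0.0150 = 0.0850 m
S_min ≈ 0.4000+2.5000+2.1600+0.0850  ⇒  S_min = 1029/200 m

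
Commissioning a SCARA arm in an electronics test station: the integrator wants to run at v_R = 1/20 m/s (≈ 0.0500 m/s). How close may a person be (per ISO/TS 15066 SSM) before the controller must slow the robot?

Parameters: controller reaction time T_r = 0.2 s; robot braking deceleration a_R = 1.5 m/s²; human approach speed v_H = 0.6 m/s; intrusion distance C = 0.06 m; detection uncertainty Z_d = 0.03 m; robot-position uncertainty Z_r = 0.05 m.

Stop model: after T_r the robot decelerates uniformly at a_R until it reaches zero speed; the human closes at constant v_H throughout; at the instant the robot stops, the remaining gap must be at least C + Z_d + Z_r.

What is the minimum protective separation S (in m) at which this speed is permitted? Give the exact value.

S_min = 349/1200 m = 0.2908 m

stop time T_s = (1/20)/(3/2) = 0.0333 s
robot covers v_R·T_r = 0.0500·0.2000 = 0.0100 m before braking
robot covers 0.0500·0.0333 − ½·1.5000·0.0333² = 0.0008 m while stopping
human closes 0.6000·0.2333 = 0.1400 m
margins: 0.0600+0.0300+0.0500 = 0.1400 m
S_min ≈ 0.0100+0.0008+0.1400+0.1400  ⇒  S_min = 349/1200 m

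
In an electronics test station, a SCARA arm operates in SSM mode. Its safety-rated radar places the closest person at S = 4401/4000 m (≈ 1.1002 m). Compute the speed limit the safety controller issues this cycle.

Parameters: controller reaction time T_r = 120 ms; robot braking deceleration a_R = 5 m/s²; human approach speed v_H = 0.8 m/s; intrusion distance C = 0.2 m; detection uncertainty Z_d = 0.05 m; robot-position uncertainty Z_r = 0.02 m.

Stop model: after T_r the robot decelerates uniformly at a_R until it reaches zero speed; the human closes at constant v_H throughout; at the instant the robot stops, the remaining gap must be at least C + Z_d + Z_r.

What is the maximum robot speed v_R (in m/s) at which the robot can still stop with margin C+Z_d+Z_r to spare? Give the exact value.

at the boundary: (1/10)·v² + (7/25)·v + (-2937/4000) = 0
  disc = (7/25)² − 4·(1/10)·(-2937/4000) = 3721/10000 ; √disc = 61/100
  v_R = (−(7/25) + 61/100) / (2·(1/10)) = 33/20 m/s
check:
stop time T_s = (33/20)/5 = 0.3300 s
robot in T_r: 1.6500·0.1200 = 0.1980 m
braking distance = 1.6500²/(2·5.0000) = 0.2722 m
human closes 0.8000·0.4500 = 0.3600 m
margins: 0.2000+0.0500+0.0200 = 0.2700 m
sum ≈ 0.1980+0.2722+0.3600+0.2700 ≈ 1.1002 m = S ✓

v_R_max = 33/20 m/s = 1.6500 m/s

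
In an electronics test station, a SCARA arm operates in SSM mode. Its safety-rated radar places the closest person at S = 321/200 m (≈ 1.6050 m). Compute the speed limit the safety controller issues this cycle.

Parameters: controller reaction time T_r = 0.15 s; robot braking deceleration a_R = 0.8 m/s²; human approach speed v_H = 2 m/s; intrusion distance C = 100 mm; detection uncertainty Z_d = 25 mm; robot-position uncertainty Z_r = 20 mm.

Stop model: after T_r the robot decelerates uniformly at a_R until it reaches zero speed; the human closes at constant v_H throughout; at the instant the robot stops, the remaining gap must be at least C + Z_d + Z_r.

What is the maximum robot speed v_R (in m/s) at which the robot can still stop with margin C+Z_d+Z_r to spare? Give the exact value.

v_R_max = 2/5 m/s = 0.4000 m/s

collect terms ⇒ (5/8)·v_R² + (53/20)·v_R + (-29/25) = 0
  disc = (53/20)² − 4·(5/8)·(-29/25) = 3969/400 ; √disc = 63/20
  v_R = (−(53/20) + 63/20) / (2·(5/8)) = 2/5 m/s
check:
T_s = v_R/a_R = (2/5)/(4/5) = 0.5000 s
robot covers v_R·T_r = 0.4000·0.1500 = 0.0600 m before braking
robot under decel: 0.4000²/(2·0.8000) = 0.1000 m
person approaches 2.0000·(0.1500+0.5000) = 1.3000 m
margins: 0.1000+0.0250+0.0200 = 0.1450 m
sum ≈ 0.0600+0.1000+1.3000+0.1450 ≈ 1.6050 m = S ✓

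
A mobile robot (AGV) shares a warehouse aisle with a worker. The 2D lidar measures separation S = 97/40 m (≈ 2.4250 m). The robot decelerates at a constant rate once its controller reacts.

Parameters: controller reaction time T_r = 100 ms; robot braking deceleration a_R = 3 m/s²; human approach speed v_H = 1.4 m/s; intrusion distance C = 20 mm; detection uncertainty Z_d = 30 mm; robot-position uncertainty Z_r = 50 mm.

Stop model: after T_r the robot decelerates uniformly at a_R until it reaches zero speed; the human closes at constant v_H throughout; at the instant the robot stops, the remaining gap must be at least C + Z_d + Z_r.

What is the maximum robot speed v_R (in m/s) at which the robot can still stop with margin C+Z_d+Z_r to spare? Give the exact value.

v_R_max = 23/10 m/s = 2.3000 m/s

collect terms ⇒ (1/6)·v_R² + (17/30)·v_R + (-437/200) = 0
  disc = (17/30)² − 4·(1/6)·(-437/200) = 16/9 ; √disc = 4/3
  v_R = (−(17/30) + 4/3) / (2·(1/6)) = 23/10 m/s
check:
T_s = v_R/a_R = (23/10)/3 = 0.7667 s
robot covers v_R·T_r = 2.3000·0.1000 = 0.2300 m before braking
braking distance = 2.3000²/(2·3.0000) = 0.8817 m
human closes 1.4000·0.8667 = 1.2133 m
C+Z_d+Z_r = 0.0200+0.0300+0.0500 = 0.1000 m
sum ≈ 0.2300+0.8817+1.2133+0.1000 ≈ 2.4250 m = S ✓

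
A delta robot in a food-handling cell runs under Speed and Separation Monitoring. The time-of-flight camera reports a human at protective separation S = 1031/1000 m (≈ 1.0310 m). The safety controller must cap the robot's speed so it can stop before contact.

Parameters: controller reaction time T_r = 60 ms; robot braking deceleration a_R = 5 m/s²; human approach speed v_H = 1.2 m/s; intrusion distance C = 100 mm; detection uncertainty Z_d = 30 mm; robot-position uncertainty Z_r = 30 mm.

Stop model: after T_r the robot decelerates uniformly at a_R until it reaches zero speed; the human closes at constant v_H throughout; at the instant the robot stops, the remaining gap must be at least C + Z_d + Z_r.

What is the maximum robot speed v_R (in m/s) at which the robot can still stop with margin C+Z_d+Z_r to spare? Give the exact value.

v_R_max = 17/10 m/s = 1.7000 m/s

at the boundary: (1/10)·v² + (3/10)·v + (-799/1000) = 0
  disc = (3/10)² − 4·(1/10)·(-799/1000) = 256/625 ; √disc = 16/25
  v_R = (−(3/10) + 16/25) / (2·(1/10)) = 17/10 m/s
check:
T_s = v_R/a_R = (17/10)/5 = 0.3400 s
reaction-phase robot travel = 1.7000·0.0600 = 0.1020 m
robot under decel: 1.7000²/(2·5.0000) = 0.2890 m
human closes 1.2000·0.4000 = 0.4800 m
residual clearance needed = 0.1000+0.0300+0.0300 = 0.1600 m
sum ≈ 0.1020+0.2890+0.4800+0.1600 ≈ 1.0310 m = S ✓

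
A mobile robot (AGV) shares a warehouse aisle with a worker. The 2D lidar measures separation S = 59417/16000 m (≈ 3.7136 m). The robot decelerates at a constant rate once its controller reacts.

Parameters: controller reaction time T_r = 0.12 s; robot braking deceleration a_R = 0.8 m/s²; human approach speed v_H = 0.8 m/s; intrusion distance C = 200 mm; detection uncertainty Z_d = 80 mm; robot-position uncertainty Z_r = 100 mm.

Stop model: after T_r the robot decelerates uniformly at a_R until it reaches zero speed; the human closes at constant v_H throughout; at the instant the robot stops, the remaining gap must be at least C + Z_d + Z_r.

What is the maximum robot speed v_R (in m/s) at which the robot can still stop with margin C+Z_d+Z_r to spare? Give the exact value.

collect terms ⇒ (5/8)·v_R² + (28/25)·v_R + (-51801/16000) = 0
  disc = (28/25)² − 4·(5/8)·(-51801/16000) = 1495729/160000 ; √disc = 1223/400
  v_R = (−(28/25) + 1223/400) / (2·(5/8)) = 31/20 m/s
check:
T_s = v_R/a_R = (31/20)/(4/5) = 1.9375 s
robot in T_r: 1.5500·0.1200 = 0.1860 m
robot under decel: 1.5500²/(2·0.8000) = 1.5016 m
human over T_r+T_s: 0.8000·(0.1200+1.9375) = 1.6460 m
margins: 0.2000+0.0800+0.1000 = 0.3800 m
sum ≈ 0.1860+1.5016+1.6460+0.3800 ≈ 3.7136 m = S ✓

v_R_max = 31/20 m/s = 1.5500 m/s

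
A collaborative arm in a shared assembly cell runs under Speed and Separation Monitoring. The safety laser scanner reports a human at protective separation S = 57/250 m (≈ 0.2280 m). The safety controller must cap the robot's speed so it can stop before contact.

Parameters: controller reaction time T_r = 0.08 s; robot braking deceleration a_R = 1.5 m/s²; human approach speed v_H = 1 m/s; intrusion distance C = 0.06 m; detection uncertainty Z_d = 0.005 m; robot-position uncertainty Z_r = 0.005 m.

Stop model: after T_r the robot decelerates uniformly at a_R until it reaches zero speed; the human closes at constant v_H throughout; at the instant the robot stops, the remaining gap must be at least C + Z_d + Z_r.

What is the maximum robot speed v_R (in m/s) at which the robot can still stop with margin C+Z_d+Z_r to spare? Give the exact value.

at the boundary: (1/3)·v² + (56/75)·v + (-39/500) = 0
  disc = (56/75)² − 4·(1/3)·(-39/500) = 3721/5625 ; √disc = 61/75
  v_R = (−(56/75) + 61/75) / (2·(1/3)) = 1/10 m/s
check:
T_s = v_R/a_R = (1/10)/(3/2) = 0.0667 s
robot in T_r: 0.1000·0.0800 = 0.0080 m
robot under decel: 0.1000²/(2·1.5000) = 0.0033 m
human over T_r+T_s: 1.0000·(0.0800+0.0667) = 0.1467 m
C+Z_d+Z_r = 0.0600+0.0050+0.0050 = 0.0700 m
sum ≈ 0.0080+0.0033+0.1467+0.0700 ≈ 0.2280 m = S ✓

v_R_max = 1/10 m/s = 0.1000 m/s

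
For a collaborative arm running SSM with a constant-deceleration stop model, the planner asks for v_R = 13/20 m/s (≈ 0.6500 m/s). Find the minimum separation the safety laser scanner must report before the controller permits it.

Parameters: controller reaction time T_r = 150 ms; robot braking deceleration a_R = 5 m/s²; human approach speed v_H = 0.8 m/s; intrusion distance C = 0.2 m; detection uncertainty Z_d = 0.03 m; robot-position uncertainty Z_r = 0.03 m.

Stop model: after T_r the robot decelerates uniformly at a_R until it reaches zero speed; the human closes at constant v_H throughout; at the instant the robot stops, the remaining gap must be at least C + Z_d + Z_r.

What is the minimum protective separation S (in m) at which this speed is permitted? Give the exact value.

braking lasts T_s = (13/20)/5 = 0.1300 s
robot in T_r: 0.6500·0.1500 = 0.0975 m
braking distance = 0.6500²/(2·5.0000) = 0.0423 m
human over T_r+T_s: 0.8000·(0.1500+0.1300) = 0.2240 m
margins: 0.2000+0.0300+0.0300 = 0.2600 m
S_min ≈ 0.0975+0.0423+0.2240+0.2600  ⇒  S_min = 499/800 m

S_min = 499/800 m = 0.6238 m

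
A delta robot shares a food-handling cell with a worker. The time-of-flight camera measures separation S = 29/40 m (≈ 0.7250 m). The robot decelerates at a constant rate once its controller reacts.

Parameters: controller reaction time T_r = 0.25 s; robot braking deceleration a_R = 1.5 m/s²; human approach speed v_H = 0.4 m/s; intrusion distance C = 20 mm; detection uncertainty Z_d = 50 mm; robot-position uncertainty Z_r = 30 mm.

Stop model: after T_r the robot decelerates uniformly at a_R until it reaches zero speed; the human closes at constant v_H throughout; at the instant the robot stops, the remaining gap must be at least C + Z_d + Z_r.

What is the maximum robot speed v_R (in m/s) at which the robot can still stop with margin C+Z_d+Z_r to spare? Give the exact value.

at the boundary: (1/3)·v² + (31/60)·v + (-21/40) = 0
  disc = (31/60)² − 4·(1/3)·(-21/40) = 3481/3600 ; √disc = 59/60
  v_R = (−(31/60) + 59/60) / (2·(1/3)) = 7/10 m/s
check:
braking lasts T_s = (7/10)/(3/2) = 0.4667 s
robot in T_r: 0.7000·0.2500 = 0.1750 m
robot under decel: 0.7000²/(2·1.5000) = 0.1633 m
person approaches 0.4000·(0.2500+0.4667) = 0.2867 m
residual clearance needed = 0.0200+0.0500+0.0300 = 0.1000 m
sum ≈ 0.1750+0.1633+0.2867+0.1000 ≈ 0.7250 m = S ✓

v_R_max = 7/10 m/s = 0.7000 m/s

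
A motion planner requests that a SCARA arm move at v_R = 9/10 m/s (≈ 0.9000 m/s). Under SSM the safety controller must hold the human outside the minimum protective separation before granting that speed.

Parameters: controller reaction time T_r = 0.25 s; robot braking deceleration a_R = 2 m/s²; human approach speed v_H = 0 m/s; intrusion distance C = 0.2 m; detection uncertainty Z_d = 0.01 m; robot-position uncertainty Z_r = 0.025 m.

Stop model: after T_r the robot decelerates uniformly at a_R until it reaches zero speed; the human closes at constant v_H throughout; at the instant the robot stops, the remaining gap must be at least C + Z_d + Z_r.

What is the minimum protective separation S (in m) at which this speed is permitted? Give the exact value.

S_min = 53/80 m = 0.6625 m

braking lasts T_s = (9/10)/2 = 0.4500 s
robot covers v_R·T_r = 0.9000·0.2500 = 0.2250 m before braking
robot covers 0.9000·0.4500 − ½·2.0000·0.4500² = 0.2025 m while stopping
human closes 0.0000·0.7000 = 0.0000 m
residual clearance needed = 0.2000+0.0100+0.0250 = 0.2350 m
S_min ≈ 0.2250+0.2025+0.0000+0.2350  ⇒  S_min = 53/80 m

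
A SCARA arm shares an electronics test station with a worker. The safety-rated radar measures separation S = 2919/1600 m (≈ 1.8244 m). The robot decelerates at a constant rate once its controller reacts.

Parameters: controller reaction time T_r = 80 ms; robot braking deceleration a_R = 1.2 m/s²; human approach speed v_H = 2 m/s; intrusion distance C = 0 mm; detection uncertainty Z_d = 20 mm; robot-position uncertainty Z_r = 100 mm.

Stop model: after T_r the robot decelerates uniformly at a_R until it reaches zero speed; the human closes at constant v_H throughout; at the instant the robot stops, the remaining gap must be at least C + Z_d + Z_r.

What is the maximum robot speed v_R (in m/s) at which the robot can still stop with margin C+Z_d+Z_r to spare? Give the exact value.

v_R_max = 3/4 m/s = 0.7500 m/s

collect terms ⇒ (5/12)·v_R² + (131/75)·v_R + (-2471/1600) = 0
  disc = (131/75)² − 4·(5/12)·(-2471/1600) = 2024929/360000 ; √disc = 1423/600
  v_R = (−(131/75) + 1423/600) / (2·(5/12)) = 3/4 m/s
check:
braking lasts T_s = (3/4)/(6/5) = 0.6250 s
reaction-phase robot travel = 0.7500·0.0800 = 0.0600 m
robot under decel: 0.7500²/(2·1.2000) = 0.2344 m
person approaches 2.0000·(0.0800+0.6250) = 1.4100 m
residual clearance needed = 0.0000+0.0200+0.1000 = 0.1200 m
sum ≈ 0.0600+0.2344+1.4100+0.1200 ≈ 1.8244 m = S ✓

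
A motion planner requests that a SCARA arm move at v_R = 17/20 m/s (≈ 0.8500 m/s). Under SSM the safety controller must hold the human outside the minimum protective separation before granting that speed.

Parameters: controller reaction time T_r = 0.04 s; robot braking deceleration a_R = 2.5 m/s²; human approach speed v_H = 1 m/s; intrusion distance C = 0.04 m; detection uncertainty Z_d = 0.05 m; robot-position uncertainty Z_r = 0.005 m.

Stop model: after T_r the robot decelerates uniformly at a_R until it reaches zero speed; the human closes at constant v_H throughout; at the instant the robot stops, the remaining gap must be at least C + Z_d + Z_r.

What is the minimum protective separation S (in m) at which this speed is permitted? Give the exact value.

stop time T_s = (17/20)/(5/2) = 0.3400 s
reaction-phase robot travel = 0.8500·0.0400 = 0.0340 m
braking distance = 0.8500²/(2·2.5000) = 0.1445 m
human closes 1.0000·0.3800 = 0.3800 m
margins: 0.0400+0.0500+0.0050 = 0.0950 m
S_min ≈ 0.0340+0.1445+0.3800+0.0950  ⇒  S_min = 1307/2000 m

S_min = 1307/2000 m = 0.6535 m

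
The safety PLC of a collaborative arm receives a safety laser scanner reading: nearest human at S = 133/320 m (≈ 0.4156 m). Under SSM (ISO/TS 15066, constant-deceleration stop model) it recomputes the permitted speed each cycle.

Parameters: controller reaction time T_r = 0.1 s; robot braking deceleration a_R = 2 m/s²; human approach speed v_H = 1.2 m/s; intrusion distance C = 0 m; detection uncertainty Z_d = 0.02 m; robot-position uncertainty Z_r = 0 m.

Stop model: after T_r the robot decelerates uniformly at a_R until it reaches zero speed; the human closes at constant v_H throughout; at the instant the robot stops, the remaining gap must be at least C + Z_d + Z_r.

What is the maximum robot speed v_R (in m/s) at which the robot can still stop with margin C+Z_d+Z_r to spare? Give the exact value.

v_R_max = 7/20 m/s = 0.3500 m/s

quadratic (1/4)·v² + (7/10)·v + (-441/1600) = 0
  disc = (7/10)² − 4·(1/4)·(-441/1600) = 49/64 ; √disc = 7/8
  v_R = (−(7/10) + 7/8) / (2·(1/4)) = 7/20 m/s
check:
T_s = v_R/a_R = (7/20)/2 = 0.1750 s
robot covers v_R·T_r = 0.3500·0.1000 = 0.0350 m before braking
robot covers 0.3500·0.1750 − ½·2.0000·0.1750² = 0.0306 m while stopping
person approaches 1.2000·(0.1000+0.1750) = 0.3300 m
C+Z_d+Z_r = 0.0000+0.0200+0.0000 = 0.0200 m
sum ≈ 0.0350+0.0306+0.3300+0.0200 ≈ 0.4156 m = S ✓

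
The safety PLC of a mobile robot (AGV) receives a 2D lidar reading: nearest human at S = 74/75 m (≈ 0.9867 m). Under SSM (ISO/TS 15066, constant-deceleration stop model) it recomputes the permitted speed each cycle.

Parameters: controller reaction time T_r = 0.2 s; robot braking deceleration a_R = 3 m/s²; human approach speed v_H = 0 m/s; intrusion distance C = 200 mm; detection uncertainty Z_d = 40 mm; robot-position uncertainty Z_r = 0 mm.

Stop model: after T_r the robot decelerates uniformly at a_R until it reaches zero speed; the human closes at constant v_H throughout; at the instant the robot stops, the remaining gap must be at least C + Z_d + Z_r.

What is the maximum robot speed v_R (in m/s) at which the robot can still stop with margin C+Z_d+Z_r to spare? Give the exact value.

at the boundary: (1/6)·v² + (1/5)·v + (-56/75) = 0
  disc = (1/5)² − 4·(1/6)·(-56/75) = 121/225 ; √disc = 11/15
  v_R = (−(1/5) + 11/15) / (2·(1/6)) = 8/5 m/s
check:
stop time T_s = (8/5)/3 = 0.5333 s
robot in T_r: 1.6000·0.2000 = 0.3200 m
braking distance = 1.6000²/(2·3.0000) = 0.4267 m
human closes 0.0000·0.7333 = 0.0000 m
C+Z_d+Z_r = 0.2000+0.0400+0.0000 = 0.2400 m
sum ≈ 0.3200+0.4267+0.0000+0.2400 ≈ 0.9867 m = S ✓

v_R_max = 8/5 m/s = 1.6000 m/s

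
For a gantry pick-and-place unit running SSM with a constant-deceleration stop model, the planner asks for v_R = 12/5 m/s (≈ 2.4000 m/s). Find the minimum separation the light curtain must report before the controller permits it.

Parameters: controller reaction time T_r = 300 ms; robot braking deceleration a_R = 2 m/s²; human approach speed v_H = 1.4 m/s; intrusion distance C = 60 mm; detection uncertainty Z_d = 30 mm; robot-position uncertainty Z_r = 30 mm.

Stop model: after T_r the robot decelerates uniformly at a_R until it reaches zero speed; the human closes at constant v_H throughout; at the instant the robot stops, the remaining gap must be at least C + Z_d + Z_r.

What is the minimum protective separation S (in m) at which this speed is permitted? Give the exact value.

S_min = 219/50 m = 4.3800 m

braking lasts T_s = (12/5)/2 = 1.2000 s
robot covers v_R·T_r = 2.4000·0.3000 = 0.7200 m before braking
braking distance = 2.4000²/(2·2.0000) = 1.4400 m
human over T_r+T_s: 1.4000·(0.3000+1.2000) = 2.1000 m
C+Z_d+Z_r = 0.0600+0.0300+0.0300 = 0.1200 m
S_min ≈ 0.7200+1.4400+2.1000+0.1200  ⇒  S_min = 219/50 m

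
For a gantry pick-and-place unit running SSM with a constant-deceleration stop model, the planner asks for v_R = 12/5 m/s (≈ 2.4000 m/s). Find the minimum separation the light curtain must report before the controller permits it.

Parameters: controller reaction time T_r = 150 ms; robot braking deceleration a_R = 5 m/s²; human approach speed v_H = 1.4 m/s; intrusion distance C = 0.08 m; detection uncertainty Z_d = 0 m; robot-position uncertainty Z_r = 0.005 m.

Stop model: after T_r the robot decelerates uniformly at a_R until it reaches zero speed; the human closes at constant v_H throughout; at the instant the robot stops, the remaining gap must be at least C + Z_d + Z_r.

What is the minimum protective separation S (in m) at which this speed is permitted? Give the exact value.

T_s = v_R/a_R = (12/5)/5 = 0.4800 s
robot covers v_R·T_r = 2.4000·0.1500 = 0.3600 m before braking
braking distance = 2.4000²/(2·5.0000) = 0.5760 m
human over T_r+T_s: 1.4000·(0.1500+0.4800) = 0.8820 m
margins: 0.0800+0.0000+0.0050 = 0.0850 m
S_min ≈ 0.3600+0.5760+0.8820+0.0850  ⇒  S_min = 1903/1000 m

S_min = 1903/1000 m = 1.9030 m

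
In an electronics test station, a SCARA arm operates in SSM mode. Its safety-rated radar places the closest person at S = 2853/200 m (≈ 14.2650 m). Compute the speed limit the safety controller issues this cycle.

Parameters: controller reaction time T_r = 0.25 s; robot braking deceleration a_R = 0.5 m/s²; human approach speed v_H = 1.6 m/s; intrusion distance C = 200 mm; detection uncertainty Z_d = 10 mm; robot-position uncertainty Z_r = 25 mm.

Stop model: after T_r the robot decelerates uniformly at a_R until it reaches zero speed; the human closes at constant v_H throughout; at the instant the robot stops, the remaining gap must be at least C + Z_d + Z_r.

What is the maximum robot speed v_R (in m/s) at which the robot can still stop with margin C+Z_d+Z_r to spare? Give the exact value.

quadratic (1)·v² + (69/20)·v + (-1363/100) = 0
  disc = (69/20)² − 4·(1)·(-1363/100) = 26569/400 ; √disc = 163/20
  v_R = (−(69/20) + 163/20) / (2·(1)) = 47/20 m/s
check:
braking lasts T_s = (47/20)/(1/2) = 4.7000 s
robot covers v_R·T_r = 2.3500·0.2500 = 0.5875 m before braking
robot under decel: 2.3500²/(2·0.5000) = 5.5225 m
human closes 1.6000·4.9500 = 7.9200 m
margins: 0.2000+0.0100+0.0250 = 0.2350 m
sum ≈ 0.5875+5.5225+7.9200+0.2350 ≈ 14.2650 m = S ✓

v_R_max = 47/20 m/s = 2.3500 m/s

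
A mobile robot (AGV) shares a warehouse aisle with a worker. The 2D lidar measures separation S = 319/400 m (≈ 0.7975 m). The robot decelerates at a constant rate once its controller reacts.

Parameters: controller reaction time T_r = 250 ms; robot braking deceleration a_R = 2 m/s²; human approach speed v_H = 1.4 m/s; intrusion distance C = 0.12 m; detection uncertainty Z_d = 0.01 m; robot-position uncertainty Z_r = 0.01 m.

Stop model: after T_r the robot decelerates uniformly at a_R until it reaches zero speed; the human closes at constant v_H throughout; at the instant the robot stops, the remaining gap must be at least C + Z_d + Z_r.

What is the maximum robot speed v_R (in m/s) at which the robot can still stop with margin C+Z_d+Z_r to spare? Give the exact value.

collect terms ⇒ (1/4)·v_R² + (19/20)·v_R + (-123/400) = 0
  disc = (19/20)² − 4·(1/4)·(-123/400) = 121/100 ; √disc = 11/10
  v_R = (−(19/20) + 11/10) / (2·(1/4)) = 3/10 m/s
check:
braking lasts T_s = (3/10)/2 = 0.1500 s
reaction-phase robot travel = 0.3000·0.2500 = 0.0750 m
braking distance = 0.3000²/(2·2.0000) = 0.0225 m
human over T_r+T_s: 1.4000·(0.2500+0.1500) = 0.5600 m
residual clearance needed = 0.1200+0.0100+0.0100 = 0.1400 m
sum ≈ 0.0750+0.0225+0.5600+0.1400 ≈ 0.7975 m = S ✓

v_R_max = 3/10 m/s = 0.3000 m/s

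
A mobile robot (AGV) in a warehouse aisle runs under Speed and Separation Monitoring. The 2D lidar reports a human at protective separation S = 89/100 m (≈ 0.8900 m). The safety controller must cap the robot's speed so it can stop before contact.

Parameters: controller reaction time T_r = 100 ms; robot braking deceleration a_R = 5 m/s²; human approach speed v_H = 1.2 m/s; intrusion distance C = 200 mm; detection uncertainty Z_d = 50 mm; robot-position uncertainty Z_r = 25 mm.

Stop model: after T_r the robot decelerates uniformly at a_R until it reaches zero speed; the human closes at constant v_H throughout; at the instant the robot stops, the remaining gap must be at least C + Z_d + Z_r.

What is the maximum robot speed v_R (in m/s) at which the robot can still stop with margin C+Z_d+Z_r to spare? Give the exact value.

quadratic (1/10)·v² + (17/50)·v + (-99/200) = 0
  disc = (17/50)² − 4·(1/10)·(-99/200) = 196/625 ; √disc = 14/25
  v_R = (−(17/50) + 14/25) / (2·(1/10)) = 11/10 m/s
check:
stop time T_s = (11/10)/5 = 0.2200 s
robot covers v_R·T_r = 1.1000·0.1000 = 0.1100 m before braking
robot under decel: 1.1000²/(2·5.0000) = 0.1210 m
human closes 1.2000·0.3200 = 0.3840 m
margins: 0.2000+0.0500+0.0250 = 0.2750 m
sum ≈ 0.1100+0.1210+0.3840+0.2750 ≈ 0.8900 m = S ✓

v_R_max = 11/10 m/s = 1.1000 m/s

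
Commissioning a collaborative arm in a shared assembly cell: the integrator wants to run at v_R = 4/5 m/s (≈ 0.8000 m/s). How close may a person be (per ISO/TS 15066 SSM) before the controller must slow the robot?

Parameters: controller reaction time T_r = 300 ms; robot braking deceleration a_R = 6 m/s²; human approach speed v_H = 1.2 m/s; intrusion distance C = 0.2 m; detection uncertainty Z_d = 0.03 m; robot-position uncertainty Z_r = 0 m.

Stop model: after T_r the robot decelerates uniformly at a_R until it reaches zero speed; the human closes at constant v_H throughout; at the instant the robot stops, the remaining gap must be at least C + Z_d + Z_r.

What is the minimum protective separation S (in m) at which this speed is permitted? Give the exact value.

S_min = 313/300 m = 1.0433 m

stop time T_s = (4/5)/6 = 0.1333 s
robot in T_r: 0.8000·0.3000 = 0.2400 m
braking distance = 0.8000²/(2·6.0000) = 0.0533 m
person approaches 1.2000·(0.3000+0.1333) = 0.5200 m
C+Z_d+Z_r = 0.2000+0.0300+0.0000 = 0.2300 m
S_min ≈ 0.2400+0.0533+0.5200+0.2300  ⇒  S_min = 313/300 m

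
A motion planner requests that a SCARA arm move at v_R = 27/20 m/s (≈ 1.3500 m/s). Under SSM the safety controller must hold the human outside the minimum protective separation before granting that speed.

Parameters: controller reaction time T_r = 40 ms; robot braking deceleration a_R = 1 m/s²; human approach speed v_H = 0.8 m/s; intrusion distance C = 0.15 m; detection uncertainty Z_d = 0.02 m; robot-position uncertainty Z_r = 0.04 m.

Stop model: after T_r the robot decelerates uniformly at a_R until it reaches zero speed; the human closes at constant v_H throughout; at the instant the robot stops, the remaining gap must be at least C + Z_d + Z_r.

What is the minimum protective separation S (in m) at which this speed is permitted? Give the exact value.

S_min = 9149/4000 m = 2.2872 m

T_s = v_R/a_R = (27/20)/1 = 1.3500 s
robot in T_r: 1.3500·0.0400 = 0.0540 m
braking distance = 1.3500²/(2·1.0000) = 0.9113 m
human over T_r+T_s: 0.8000·(0.0400+1.3500) = 1.1120 m
residual clearance needed = 0.1500+0.0200+0.0400 = 0.2100 m
S_min ≈ 0.0540+0.9113+1.1120+0.2100  ⇒  S_min = 9149/4000 m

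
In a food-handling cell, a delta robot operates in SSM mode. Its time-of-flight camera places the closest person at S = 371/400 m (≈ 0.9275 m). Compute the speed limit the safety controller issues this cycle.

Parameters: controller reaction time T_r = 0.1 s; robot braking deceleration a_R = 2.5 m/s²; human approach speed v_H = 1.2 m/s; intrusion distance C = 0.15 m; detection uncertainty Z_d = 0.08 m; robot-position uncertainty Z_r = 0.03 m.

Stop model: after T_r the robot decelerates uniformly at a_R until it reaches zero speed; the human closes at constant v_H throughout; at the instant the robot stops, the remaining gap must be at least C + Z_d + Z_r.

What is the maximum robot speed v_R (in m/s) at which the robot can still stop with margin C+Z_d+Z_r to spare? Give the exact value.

v_R_max = 3/4 m/s = 0.7500 m/s

quadratic (1/5)·v² + (29/50)·v + (-219/400) = 0
  disc = (29/50)² − 4·(1/5)·(-219/400) = 484/625 ; √disc = 22/25
  v_R = (−(29/50) + 22/25) / (2·(1/5)) = 3/4 m/s
check:
stop time T_s = (3/4)/(5/2) = 0.3000 s
robot covers v_R·T_r = 0.7500·0.1000 = 0.0750 m before braking
robot under decel: 0.7500²/(2·2.5000) = 0.1125 m
human closes 1.2000·0.4000 = 0.4800 m
margins: 0.1500+0.0800+0.0300 = 0.2600 m
sum ≈ 0.0750+0.1125+0.4800+0.2600 ≈ 0.9275 m = S ✓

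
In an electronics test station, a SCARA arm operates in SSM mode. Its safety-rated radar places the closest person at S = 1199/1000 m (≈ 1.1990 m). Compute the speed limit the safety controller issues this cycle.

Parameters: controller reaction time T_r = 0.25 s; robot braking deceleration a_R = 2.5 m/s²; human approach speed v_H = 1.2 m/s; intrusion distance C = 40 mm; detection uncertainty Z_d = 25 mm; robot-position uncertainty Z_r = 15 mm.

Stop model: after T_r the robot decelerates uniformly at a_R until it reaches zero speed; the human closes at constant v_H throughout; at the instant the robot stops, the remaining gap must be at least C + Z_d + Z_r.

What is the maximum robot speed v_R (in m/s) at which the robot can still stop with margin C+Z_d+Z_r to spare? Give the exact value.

v_R_max = 9/10 m/s = 0.9000 m/s

collect terms ⇒ (1/5)·v_R² + (73/100)·v_R + (-819/1000) = 0
  disc = (73/100)² − 4·(1/5)·(-819/1000) = 11881/10000 ; √disc = 109/100
  v_R = (−(73/100) + 109/100) / (2·(1/5)) = 9/10 m/s
check:
stop time T_s = (9/10)/(5/2) = 0.3600 s
robot covers v_R·T_r = 0.9000·0.2500 = 0.2250 m before braking
robot under decel: 0.9000²/(2·2.5000) = 0.1620 m
person approaches 1.2000·(0.2500+0.3600) = 0.7320 m
C+Z_d+Z_r = 0.0400+0.0250+0.0150 = 0.0800 m
sum ≈ 0.2250+0.1620+0.7320+0.0800 ≈ 1.1990 m = S ✓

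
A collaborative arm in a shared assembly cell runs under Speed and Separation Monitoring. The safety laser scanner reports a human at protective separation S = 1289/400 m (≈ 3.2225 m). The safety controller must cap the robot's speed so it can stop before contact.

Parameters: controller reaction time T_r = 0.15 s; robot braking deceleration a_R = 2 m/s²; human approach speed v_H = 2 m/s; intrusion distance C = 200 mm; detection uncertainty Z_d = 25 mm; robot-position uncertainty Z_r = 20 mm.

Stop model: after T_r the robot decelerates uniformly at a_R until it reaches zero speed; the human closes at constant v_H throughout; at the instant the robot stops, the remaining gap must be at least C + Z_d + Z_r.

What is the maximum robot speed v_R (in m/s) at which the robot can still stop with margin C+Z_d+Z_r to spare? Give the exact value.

v_R_max = 17/10 m/s = 1.7000 m/s

quadratic (1/4)·v² + (23/20)·v + (-1071/400) = 0
  disc = (23/20)² − 4·(1/4)·(-1071/400) = 4 ; √disc = 2
  v_R = (−(23/20) + 2) / (2·(1/4)) = 17/10 m/s
check:
braking lasts T_s = (17/10)/2 = 0.8500 s
reaction-phase robot travel = 1.7000·0.1500 = 0.2550 m
braking distance = 1.7000²/(2·2.0000) = 0.7225 m
person approaches 2.0000·(0.1500+0.8500) = 2.0000 m
margins: 0.2000+0.0250+0.0200 = 0.2450 m
sum ≈ 0.2550+0.7225+2.0000+0.2450 ≈ 3.2225 m = S ✓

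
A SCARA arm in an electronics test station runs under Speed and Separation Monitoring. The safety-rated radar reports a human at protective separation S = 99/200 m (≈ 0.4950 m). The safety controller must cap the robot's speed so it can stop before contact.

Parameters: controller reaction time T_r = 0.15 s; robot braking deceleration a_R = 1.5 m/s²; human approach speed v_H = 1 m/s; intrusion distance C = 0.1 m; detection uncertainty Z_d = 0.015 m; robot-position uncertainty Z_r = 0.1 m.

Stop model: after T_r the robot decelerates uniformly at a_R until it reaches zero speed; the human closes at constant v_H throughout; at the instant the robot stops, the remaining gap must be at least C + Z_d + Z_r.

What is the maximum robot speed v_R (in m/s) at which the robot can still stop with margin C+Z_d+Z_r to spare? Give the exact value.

collect terms ⇒ (1/3)·v_R² + (49/60)·v_R + (-13/100) = 0
  disc = (49/60)² − 4·(1/3)·(-13/100) = 121/144 ; √disc = 11/12
  v_R = (−(49/60) + 11/12) / (2·(1/3)) = 3/20 m/s
check:
T_s = v_R/a_R = (3/20)/(3/2) = 0.1000 s
robot in T_r: 0.1500·0.1500 = 0.0225 m
robot covers 0.1500·0.1000 − ½·1.5000·0.1000² = 0.0075 m while stopping
human over T_r+T_s: 1.0000·(0.1500+0.1000) = 0.2500 m
residual clearance needed = 0.1000+0.0150+0.1000 = 0.2150 m
sum ≈ 0.0225+0.0075+0.2500+0.2150 ≈ 0.4950 m = S ✓

v_R_max = 3/20 m/s = 0.1500 m/s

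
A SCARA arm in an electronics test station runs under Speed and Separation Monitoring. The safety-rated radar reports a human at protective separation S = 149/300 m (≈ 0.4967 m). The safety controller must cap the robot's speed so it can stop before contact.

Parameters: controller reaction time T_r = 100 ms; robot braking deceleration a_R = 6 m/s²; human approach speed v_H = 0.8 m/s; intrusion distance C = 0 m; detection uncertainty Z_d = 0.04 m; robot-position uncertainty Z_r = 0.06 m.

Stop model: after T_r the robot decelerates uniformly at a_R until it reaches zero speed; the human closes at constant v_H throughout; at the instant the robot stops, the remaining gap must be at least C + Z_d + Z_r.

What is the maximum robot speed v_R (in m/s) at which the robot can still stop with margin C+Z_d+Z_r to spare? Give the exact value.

v_R_max = 1 m/s = 1.0000 m/s

at the boundary: (1/12)·v² + (7/30)·v + (-19/60) = 0
  disc = (7/30)² − 4·(1/12)·(-19/60) = 4/25 ; √disc = 2/5
  v_R = (−(7/30) + 2/5) / (2·(1/12)) = 1 m/s
check:
T_s = v_R/a_R = 1/6 = 0.1667 s
robot in T_r: 1.0000·0.1000 = 0.1000 m
robot under decel: 1.0000²/(2·6.0000) = 0.0833 m
person approaches 0.8000·(0.1000+0.1667) = 0.2133 m
residual clearance needed = 0.0000+0.0400+0.0600 = 0.1000 m
sum ≈ 0.1000+0.0833+0.2133+0.1000 ≈ 0.4967 m = S ✓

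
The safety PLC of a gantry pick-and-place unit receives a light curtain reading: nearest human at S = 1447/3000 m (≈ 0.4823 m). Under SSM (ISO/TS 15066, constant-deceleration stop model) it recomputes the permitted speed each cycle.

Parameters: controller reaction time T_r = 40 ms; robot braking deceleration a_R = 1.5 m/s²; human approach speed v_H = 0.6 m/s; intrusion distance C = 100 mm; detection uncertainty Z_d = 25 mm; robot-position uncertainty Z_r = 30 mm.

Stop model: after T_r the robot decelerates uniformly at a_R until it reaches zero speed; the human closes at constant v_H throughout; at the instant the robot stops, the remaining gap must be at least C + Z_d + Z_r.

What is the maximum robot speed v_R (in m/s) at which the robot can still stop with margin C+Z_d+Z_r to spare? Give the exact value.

collect terms ⇒ (1/3)·v_R² + (11/25)·v_R + (-91/300) = 0
  disc = (11/25)² − 4·(1/3)·(-91/300) = 3364/5625 ; √disc = 58/75
  v_R = (−(11/25) + 58/75) / (2·(1/3)) = 1/2 m/s
check:
stop time T_s = (1/2)/(3/2) = 0.3333 s
robot in T_r: 0.5000·0.0400 = 0.0200 m
robot covers 0.5000·0.3333 − ½·1.5000·0.3333² = 0.0833 m while stopping
human over T_r+T_s: 0.6000·(0.0400+0.3333) = 0.2240 m
C+Z_d+Z_r = 0.1000+0.0250+0.0300 = 0.1550 m
sum ≈ 0.0200+0.0833+0.2240+0.1550 ≈ 0.4823 m = S ✓

v_R_max = 1/2 m/s = 0.5000 m/s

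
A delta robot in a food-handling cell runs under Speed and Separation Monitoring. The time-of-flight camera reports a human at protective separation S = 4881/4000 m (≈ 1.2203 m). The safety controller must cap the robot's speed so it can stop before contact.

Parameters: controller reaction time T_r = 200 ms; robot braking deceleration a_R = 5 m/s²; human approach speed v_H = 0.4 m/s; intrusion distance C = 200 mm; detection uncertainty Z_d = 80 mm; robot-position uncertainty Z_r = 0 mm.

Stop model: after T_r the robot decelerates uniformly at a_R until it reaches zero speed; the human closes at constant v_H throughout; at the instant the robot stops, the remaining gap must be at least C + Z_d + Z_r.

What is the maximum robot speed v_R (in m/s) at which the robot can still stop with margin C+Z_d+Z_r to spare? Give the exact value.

v_R_max = 37/20 m/s = 1.8500 m/s

quadratic (1/10)·v² + (7/25)·v + (-3441/4000) = 0
  disc = (7/25)² − 4·(1/10)·(-3441/4000) = 169/400 ; √disc = 13/20
  v_R = (−(7/25) + 13/20) / (2·(1/10)) = 37/20 m/s
check:
T_s = v_R/a_R = (37/20)/5 = 0.3700 s
robot in T_r: 1.8500·0.2000 = 0.3700 m
robot covers 1.8500·0.3700 − ½·5.0000·0.3700² = 0.3422 m while stopping
human closes 0.4000·0.5700 = 0.2280 m
C+Z_d+Z_r = 0.2000+0.0800+0.0000 = 0.2800 m
sum ≈ 0.3700+0.3422+0.2280+0.2800 ≈ 1.2203 m = S ✓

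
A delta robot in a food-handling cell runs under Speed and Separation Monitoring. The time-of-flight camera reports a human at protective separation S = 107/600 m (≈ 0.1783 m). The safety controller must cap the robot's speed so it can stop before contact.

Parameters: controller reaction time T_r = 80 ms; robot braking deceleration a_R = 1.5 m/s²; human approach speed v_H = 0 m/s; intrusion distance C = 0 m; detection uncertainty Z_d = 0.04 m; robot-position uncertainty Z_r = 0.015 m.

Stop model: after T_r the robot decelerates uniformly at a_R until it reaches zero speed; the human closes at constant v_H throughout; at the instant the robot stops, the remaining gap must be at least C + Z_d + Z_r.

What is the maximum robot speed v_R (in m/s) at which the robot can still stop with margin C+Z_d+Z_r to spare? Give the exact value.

collect terms ⇒ (1/3)·v_R² + (2/25)·v_R + (-37/300) = 0
  disc = (2/25)² − 4·(1/3)·(-37/300) = 961/5625 ; √disc = 31/75
  v_R = (−(2/25) + 31/75) / (2·(1/3)) = 1/2 m/s
check:
stop time T_s = (1/2)/(3/2) = 0.3333 s
robot in T_r: 0.5000·0.0800 = 0.0400 m
robot under decel: 0.5000²/(2·1.5000) = 0.0833 m
human closes 0.0000·0.4133 = 0.0000 m
C+Z_d+Z_r = 0.0000+0.0400+0.0150 = 0.0550 m
sum ≈ 0.0400+0.0833+0.0000+0.0550 ≈ 0.1783 m = S ✓

v_R_max = 1/2 m/s = 0.5000 m/s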